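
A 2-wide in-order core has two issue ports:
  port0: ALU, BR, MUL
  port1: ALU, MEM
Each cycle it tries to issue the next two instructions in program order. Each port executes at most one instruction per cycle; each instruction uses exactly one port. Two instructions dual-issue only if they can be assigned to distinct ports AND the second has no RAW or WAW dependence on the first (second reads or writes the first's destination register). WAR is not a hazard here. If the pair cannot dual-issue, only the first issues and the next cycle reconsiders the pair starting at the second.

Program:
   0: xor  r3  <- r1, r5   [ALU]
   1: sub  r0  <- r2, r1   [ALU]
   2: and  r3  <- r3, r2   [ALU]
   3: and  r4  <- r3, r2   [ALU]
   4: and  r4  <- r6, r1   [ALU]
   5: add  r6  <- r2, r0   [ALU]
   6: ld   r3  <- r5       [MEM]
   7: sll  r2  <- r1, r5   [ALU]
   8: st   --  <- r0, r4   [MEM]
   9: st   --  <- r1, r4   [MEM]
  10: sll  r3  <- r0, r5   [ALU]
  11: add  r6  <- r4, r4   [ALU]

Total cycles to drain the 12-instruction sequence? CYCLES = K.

c0: i0&i1 xor.ALU sub.ALU  dual
c1: i2 and.ALU  RAW r3
c2: i3 and.ALU  WAW r4
c3: i4&i5 and.ALU add.ALU  dual
c4: i6&i7 ld.MEM sll.ALU  dual
c5: i8 st.MEM  no-port MEM/MEM
c6: i9&i10 st.MEM sll.ALU  dual
c7: i11 add.ALU  tail

CYCLES = 8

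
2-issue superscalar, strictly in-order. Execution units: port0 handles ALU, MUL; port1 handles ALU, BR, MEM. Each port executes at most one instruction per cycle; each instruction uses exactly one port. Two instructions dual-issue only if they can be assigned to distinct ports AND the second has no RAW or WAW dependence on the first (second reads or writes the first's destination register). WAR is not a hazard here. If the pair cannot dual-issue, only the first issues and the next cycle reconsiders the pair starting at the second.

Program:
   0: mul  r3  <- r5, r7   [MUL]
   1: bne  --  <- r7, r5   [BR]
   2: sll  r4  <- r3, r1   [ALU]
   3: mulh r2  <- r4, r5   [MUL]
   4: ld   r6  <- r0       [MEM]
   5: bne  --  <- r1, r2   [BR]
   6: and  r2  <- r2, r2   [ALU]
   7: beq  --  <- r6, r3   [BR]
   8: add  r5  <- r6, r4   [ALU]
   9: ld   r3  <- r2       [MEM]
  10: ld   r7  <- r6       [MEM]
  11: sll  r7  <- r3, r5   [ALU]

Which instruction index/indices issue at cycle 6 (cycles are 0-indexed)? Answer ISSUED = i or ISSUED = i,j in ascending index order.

ISSUED = 10

t=0 i0/i1:mul/bne ; 2-wide
t=1 i2:sll ; RAW r4
t=2 i3/i4:mulh/ld ; 2-wide
t=3 i5/i6:bne/and ; 2-wide
t=4 i7/i8:beq/add ; 2-wide
t=5 i9:ld ; no-port MEM/MEM
t=6 i10:ld ; WAW r7
t=7 i11:sll ; tail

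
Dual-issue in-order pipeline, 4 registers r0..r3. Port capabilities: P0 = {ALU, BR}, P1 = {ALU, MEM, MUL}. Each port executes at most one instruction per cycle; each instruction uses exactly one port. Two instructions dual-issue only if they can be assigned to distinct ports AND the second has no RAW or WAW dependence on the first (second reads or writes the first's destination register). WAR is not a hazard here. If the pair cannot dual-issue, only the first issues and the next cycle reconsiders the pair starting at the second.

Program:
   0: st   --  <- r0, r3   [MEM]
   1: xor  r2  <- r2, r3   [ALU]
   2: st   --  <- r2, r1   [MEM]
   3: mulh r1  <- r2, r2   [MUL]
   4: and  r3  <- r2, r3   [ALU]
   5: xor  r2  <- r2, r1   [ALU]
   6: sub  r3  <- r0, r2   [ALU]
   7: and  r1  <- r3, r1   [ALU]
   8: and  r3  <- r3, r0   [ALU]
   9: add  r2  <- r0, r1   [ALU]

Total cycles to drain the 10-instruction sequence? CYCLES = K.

0. st+xor @i0,i1  | 2-wide
1. st @i2  | no-port MEM/MUL
2. mulh+and @i3,i4  | 2-wide
3. xor @i5  | RAW r2
4. sub @i6  | RAW r3
5. and+and @i7,i8  | 2-wide
6. add @i9  | tail

CYCLES = 7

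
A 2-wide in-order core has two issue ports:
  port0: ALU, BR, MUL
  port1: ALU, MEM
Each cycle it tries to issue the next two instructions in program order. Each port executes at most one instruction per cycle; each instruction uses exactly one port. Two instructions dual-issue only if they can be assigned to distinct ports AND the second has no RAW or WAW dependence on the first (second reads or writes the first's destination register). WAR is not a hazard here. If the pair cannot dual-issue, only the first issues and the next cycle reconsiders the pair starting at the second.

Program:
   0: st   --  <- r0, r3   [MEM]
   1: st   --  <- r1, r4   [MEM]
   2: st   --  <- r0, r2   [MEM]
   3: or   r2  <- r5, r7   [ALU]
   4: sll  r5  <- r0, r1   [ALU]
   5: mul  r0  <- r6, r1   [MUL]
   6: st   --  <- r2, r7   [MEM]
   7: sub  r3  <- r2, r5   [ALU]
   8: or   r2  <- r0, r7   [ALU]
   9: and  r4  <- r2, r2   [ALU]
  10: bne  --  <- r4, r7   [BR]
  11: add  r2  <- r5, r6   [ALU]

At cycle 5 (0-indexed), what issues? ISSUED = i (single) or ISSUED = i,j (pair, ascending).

t=0 i0:st.MEM ; no-port MEM/MEM
t=1 i1:st.MEM ; no-port MEM/MEM
t=2 i2/i3:st.MEM or.ALU ; 2-wide
t=3 i4/i5:sll.ALU mul.MUL ; 2-wide
t=4 i6/i7:st.MEM sub.ALU ; 2-wide
t=5 i8:or.ALU ; RAW r2
t=6 i9:and.ALU ; RAW r4
t=7 i10/i11:bne.BR add.ALU ; 2-wide

ISSUED = 8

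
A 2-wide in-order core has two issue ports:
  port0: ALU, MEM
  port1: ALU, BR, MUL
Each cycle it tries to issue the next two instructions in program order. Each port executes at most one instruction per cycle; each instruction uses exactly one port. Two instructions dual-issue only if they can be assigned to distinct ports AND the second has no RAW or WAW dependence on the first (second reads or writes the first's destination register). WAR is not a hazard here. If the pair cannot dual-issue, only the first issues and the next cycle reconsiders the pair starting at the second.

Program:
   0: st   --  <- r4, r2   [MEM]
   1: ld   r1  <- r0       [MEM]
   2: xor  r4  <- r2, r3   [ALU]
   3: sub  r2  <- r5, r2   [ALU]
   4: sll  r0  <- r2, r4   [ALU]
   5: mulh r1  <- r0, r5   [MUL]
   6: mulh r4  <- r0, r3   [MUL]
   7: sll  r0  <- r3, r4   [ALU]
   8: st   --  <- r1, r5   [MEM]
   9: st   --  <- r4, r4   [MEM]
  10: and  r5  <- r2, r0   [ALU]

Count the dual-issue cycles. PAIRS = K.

PAIRS = 3

c0: i0 st.MEM  no-port MEM/MEM
c1: i1&i2 ld.MEM/xor.ALU  pair
c2: i3 sub.ALU  RAW r2
c3: i4 sll.ALU  RAW r0
c4: i5 mulh.MUL  no-port MUL/MUL
c5: i6 mulh.MUL  RAW r4
c6: i7&i8 sll.ALU/st.MEM  pair
c7: i9&i10 st.MEM/and.ALU  pair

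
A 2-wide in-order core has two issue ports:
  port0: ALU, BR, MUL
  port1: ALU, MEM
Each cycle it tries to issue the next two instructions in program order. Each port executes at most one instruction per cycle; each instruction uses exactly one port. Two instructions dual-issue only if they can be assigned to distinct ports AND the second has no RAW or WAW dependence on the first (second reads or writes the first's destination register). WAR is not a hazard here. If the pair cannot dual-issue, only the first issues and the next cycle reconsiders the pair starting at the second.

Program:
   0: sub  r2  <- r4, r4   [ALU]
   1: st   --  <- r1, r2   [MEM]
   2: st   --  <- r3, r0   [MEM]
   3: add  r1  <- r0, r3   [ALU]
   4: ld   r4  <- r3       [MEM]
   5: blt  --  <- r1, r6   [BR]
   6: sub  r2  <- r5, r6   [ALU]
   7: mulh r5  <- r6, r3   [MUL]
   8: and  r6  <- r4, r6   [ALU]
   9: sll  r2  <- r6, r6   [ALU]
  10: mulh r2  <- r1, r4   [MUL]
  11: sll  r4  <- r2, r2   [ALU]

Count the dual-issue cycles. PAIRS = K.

PAIRS = 3

0. sub @i0  | RAW r2
1. st @i1  | no-port MEM/MEM
2. st+add @i2/i3  | 2-wide
3. ld+blt @i4/i5  | 2-wide
4. sub+mulh @i6/i7  | 2-wide
5. and @i8  | RAW r6
6. sll @i9  | WAW r2
7. mulh @i10  | RAW r2
8. sll @i11  | tail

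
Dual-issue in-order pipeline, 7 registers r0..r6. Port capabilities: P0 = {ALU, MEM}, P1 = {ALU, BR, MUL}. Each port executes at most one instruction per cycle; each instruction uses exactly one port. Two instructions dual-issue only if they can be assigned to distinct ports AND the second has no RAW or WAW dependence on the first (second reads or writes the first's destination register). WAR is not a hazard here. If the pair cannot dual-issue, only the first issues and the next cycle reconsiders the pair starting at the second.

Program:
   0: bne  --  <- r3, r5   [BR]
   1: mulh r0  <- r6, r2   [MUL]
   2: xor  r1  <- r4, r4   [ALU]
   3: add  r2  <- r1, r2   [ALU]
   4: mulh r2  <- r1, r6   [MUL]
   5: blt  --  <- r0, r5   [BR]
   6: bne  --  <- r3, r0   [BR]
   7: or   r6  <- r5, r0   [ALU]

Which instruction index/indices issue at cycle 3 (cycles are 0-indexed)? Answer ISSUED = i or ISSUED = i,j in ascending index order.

ISSUED = 4

#0 head=0: bne i0 no-port BR/MUL
#1 head=1: mulh/xor i1/i2 pair
#2 head=3: add i3 WAW r2
#3 head=4: mulh i4 no-port MUL/BR
#4 head=5: blt i5 no-port BR/BR
#5 head=6: bne/or i6/i7 pair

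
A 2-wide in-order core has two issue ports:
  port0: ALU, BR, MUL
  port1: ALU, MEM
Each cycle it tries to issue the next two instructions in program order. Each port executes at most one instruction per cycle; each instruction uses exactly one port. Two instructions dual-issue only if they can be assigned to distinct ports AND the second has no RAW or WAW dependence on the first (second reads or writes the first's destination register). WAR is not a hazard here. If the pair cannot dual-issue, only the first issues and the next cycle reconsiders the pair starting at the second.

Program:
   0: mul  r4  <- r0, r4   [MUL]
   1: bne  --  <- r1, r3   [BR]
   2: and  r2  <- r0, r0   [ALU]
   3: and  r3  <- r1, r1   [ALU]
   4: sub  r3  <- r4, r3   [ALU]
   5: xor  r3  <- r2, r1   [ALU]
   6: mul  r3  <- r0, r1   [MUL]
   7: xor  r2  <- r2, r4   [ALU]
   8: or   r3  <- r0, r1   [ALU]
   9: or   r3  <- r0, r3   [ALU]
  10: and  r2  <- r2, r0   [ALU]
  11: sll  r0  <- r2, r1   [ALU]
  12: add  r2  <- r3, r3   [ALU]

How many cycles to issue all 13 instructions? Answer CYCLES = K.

CYCLES = 9

[0] i0  mul.MUL  -- no-port MUL/BR
[1] i1/i2  bne.BR and.ALU  -- dual
[2] i3  and.ALU  -- RAW+WAW r3
[3] i4  sub.ALU  -- WAW r3
[4] i5  xor.ALU  -- WAW r3
[5] i6/i7  mul.MUL xor.ALU  -- dual
[6] i8  or.ALU  -- RAW+WAW r3
[7] i9/i10  or.ALU and.ALU  -- dual
[8] i11/i12  sll.ALU add.ALU  -- dual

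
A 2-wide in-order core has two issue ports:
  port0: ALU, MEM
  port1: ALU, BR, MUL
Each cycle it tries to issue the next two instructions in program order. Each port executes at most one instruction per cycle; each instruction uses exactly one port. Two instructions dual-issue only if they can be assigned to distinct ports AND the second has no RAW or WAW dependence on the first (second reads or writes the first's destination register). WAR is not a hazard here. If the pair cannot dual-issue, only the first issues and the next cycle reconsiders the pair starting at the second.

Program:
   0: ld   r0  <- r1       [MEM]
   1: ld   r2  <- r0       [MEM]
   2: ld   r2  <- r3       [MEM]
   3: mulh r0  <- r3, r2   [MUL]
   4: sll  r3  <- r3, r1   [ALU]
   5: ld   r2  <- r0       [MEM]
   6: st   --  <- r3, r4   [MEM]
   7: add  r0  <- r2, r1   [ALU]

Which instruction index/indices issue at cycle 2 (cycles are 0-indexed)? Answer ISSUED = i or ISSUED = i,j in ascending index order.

ISSUED = 2

  cy0 -> i0 (ld.MEM) no-port MEM/MEM
  cy1 -> i1 (ld.MEM) no-port MEM/MEM
  cy2 -> i2 (ld.MEM) RAW r2
  cy3 -> i3&i4 (mulh.MUL sll.ALU) 2-wide
  cy4 -> i5 (ld.MEM) no-port MEM/MEM
  cy5 -> i6&i7 (st.MEM add.ALU) 2-wide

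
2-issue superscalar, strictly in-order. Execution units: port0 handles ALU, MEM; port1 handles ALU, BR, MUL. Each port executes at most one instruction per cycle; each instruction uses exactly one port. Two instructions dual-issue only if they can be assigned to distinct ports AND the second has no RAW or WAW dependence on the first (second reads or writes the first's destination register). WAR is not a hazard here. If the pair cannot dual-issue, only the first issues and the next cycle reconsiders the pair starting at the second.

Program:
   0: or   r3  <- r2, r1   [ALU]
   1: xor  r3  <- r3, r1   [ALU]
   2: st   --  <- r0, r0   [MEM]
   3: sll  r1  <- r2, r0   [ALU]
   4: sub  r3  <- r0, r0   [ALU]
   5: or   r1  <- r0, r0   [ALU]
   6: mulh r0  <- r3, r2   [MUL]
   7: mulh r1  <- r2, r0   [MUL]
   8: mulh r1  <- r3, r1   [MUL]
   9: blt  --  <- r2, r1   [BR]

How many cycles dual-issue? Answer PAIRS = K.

PAIRS = 3

0. or.ALU @i0  | RAW+WAW r3
1. xor.ALU st.MEM @i1&i2  | pair
2. sll.ALU sub.ALU @i3&i4  | pair
3. or.ALU mulh.MUL @i5&i6  | pair
4. mulh.MUL @i7  | no-port MUL/MUL
5. mulh.MUL @i8  | no-port MUL/BR
6. blt.BR @i9  | tail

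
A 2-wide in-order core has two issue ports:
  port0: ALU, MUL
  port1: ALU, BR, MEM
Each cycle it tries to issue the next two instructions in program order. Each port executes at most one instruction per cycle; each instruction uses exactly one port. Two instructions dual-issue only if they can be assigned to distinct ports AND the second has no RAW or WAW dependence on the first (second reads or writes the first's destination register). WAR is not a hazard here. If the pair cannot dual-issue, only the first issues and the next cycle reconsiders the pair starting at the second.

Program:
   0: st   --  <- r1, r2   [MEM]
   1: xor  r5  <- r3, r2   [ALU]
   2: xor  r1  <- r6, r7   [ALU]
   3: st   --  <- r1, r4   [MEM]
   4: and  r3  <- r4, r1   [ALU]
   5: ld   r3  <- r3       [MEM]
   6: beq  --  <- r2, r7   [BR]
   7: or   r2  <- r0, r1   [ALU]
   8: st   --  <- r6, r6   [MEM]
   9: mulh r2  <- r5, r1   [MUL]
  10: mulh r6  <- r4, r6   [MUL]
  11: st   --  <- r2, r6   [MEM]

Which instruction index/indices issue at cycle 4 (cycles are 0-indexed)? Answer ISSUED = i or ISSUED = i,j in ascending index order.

ISSUED = 6,7

  cy0 -> i0+i1 (st xor) dual
  cy1 -> i2 (xor) RAW r1
  cy2 -> i3+i4 (st and) dual
  cy3 -> i5 (ld) no-port MEM/BR
  cy4 -> i6+i7 (beq or) dual
  cy5 -> i8+i9 (st mulh) dual
  cy6 -> i10 (mulh) RAW r6
  cy7 -> i11 (st) tail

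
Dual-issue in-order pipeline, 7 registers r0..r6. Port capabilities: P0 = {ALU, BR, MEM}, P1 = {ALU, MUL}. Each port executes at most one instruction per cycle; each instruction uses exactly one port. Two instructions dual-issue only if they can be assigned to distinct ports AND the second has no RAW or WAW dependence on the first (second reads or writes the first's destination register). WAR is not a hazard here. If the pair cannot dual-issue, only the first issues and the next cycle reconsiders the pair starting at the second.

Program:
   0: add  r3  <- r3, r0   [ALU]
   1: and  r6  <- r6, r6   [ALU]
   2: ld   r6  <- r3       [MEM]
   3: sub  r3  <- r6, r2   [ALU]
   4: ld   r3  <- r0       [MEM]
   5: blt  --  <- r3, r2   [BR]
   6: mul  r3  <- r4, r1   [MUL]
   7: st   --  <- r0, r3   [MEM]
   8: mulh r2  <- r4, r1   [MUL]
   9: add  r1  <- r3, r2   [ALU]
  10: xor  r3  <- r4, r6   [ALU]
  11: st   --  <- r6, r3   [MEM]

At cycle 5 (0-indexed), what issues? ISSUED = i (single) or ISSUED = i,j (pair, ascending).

ISSUED = 7,8

#0 head=0: add.ALU;and.ALU i0+i1 dual
#1 head=2: ld.MEM i2 RAW r6
#2 head=3: sub.ALU i3 WAW r3
#3 head=4: ld.MEM i4 no-port MEM/BR
#4 head=5: blt.BR;mul.MUL i5+i6 dual
#5 head=7: st.MEM;mulh.MUL i7+i8 dual
#6 head=9: add.ALU;xor.ALU i9+i10 dual
#7 head=11: st.MEM i11 tail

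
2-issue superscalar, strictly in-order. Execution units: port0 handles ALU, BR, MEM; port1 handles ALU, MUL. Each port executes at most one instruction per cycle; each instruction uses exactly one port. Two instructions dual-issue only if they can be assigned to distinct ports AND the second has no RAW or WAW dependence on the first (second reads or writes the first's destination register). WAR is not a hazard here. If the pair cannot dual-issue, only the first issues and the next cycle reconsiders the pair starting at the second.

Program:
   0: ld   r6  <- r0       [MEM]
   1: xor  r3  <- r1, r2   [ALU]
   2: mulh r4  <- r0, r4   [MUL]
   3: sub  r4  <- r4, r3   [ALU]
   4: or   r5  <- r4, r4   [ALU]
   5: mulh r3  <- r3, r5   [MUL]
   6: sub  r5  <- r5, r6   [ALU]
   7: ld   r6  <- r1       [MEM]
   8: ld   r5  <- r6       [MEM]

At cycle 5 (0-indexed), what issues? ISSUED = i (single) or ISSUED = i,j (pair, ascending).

ISSUED = 7

#0 head=0: ld.MEM+xor.ALU i0+i1 dual
#1 head=2: mulh.MUL i2 RAW+WAW r4
#2 head=3: sub.ALU i3 RAW r4
#3 head=4: or.ALU i4 RAW r5
#4 head=5: mulh.MUL+sub.ALU i5+i6 dual
#5 head=7: ld.MEM i7 no-port MEM/MEM
#6 head=8: ld.MEM i8 tail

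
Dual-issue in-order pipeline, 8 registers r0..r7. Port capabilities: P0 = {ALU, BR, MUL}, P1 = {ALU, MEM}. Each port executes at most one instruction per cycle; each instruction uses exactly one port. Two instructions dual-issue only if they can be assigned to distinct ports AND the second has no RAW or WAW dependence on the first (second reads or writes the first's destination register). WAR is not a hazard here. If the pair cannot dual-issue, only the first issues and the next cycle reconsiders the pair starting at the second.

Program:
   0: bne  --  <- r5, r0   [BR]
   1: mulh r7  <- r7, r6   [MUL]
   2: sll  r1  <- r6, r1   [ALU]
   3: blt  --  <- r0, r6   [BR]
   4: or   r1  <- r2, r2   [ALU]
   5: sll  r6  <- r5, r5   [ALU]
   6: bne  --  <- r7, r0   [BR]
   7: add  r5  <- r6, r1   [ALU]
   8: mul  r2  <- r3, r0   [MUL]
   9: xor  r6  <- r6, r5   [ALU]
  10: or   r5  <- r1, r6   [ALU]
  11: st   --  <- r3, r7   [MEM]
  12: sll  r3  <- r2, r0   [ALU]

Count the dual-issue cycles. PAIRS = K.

#0 head=0: bne.BR i0 no-port BR/MUL
#1 head=1: mulh.MUL sll.ALU i1+i2 pair
#2 head=3: blt.BR or.ALU i3+i4 pair
#3 head=5: sll.ALU bne.BR i5+i6 pair
#4 head=7: add.ALU mul.MUL i7+i8 pair
#5 head=9: xor.ALU i9 RAW r6
#6 head=10: or.ALU st.MEM i10+i11 pair
#7 head=12: sll.ALU i12 tail

PAIRS = 5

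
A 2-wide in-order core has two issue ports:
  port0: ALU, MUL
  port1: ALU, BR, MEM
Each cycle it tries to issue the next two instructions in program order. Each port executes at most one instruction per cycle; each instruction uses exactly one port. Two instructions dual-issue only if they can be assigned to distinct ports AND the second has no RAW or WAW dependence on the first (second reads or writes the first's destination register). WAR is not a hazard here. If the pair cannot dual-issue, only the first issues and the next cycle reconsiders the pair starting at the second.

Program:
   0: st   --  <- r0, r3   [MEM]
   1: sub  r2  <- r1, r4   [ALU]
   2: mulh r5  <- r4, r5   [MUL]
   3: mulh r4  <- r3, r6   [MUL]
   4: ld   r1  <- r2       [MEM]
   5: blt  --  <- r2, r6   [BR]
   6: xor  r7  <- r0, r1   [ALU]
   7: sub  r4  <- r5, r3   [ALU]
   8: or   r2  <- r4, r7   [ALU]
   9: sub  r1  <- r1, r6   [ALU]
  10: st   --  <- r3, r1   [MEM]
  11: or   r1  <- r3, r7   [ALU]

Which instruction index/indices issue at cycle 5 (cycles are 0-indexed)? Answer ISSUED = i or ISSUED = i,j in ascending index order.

#0 head=0: st/sub i0,i1 pair
#1 head=2: mulh i2 no-port MUL/MUL
#2 head=3: mulh/ld i3,i4 pair
#3 head=5: blt/xor i5,i6 pair
#4 head=7: sub i7 RAW r4
#5 head=8: or/sub i8,i9 pair
#6 head=10: st/or i10,i11 pair

ISSUED = 8,9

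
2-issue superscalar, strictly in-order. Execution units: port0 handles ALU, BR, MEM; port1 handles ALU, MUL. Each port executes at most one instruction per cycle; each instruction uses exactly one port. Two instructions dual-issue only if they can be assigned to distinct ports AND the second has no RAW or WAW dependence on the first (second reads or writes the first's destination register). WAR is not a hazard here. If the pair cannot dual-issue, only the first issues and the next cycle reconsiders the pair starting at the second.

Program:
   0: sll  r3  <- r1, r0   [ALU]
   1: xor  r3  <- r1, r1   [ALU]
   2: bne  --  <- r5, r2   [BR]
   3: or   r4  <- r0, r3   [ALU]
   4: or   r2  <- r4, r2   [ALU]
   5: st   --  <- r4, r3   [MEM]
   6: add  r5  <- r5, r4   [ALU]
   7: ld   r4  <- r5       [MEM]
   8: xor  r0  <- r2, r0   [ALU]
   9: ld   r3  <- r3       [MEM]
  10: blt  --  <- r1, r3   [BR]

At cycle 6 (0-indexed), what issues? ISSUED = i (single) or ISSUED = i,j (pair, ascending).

c0: i0 sll  WAW r3
c1: i1,i2 xor bne  2-wide
c2: i3 or  RAW r4
c3: i4,i5 or st  2-wide
c4: i6 add  RAW r5
c5: i7,i8 ld xor  2-wide
c6: i9 ld  no-port MEM/BR
c7: i10 blt  tail

ISSUED = 9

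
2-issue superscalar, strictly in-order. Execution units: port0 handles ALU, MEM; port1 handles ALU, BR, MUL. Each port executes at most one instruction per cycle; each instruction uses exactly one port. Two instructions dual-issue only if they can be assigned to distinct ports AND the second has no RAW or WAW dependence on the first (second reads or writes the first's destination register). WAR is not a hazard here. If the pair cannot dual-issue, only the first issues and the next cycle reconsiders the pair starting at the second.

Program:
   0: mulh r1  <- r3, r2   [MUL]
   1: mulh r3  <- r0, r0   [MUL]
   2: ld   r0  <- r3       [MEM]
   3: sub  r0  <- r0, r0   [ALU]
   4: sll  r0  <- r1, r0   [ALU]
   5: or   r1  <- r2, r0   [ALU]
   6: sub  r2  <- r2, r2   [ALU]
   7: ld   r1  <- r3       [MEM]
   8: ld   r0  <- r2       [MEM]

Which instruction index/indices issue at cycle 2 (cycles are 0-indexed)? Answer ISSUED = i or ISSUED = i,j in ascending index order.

0. mulh @i0  | no-port MUL/MUL
1. mulh @i1  | RAW r3
2. ld @i2  | RAW+WAW r0
3. sub @i3  | RAW+WAW r0
4. sll @i4  | RAW r0
5. or/sub @i5+i6  | dual
6. ld @i7  | no-port MEM/MEM
7. ld @i8  | tail

ISSUED = 2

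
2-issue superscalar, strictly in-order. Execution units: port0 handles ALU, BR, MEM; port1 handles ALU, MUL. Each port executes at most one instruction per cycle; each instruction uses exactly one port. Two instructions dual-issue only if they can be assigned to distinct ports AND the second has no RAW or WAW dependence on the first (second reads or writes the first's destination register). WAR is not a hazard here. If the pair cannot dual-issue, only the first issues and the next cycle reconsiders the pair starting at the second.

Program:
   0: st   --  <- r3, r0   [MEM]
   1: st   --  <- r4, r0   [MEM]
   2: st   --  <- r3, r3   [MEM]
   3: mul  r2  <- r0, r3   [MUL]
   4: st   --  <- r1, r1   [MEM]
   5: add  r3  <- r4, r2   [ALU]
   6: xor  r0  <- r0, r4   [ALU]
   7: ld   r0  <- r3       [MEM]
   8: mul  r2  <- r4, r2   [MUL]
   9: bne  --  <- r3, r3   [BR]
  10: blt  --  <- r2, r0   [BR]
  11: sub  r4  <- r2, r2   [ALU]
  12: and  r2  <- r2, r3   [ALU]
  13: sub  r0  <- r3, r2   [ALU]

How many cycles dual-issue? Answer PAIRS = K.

PAIRS = 4

[0] i0  st.MEM  -- no-port MEM/MEM
[1] i1  st.MEM  -- no-port MEM/MEM
[2] i2&i3  st.MEM mul.MUL  -- dual
[3] i4&i5  st.MEM add.ALU  -- dual
[4] i6  xor.ALU  -- WAW r0
[5] i7&i8  ld.MEM mul.MUL  -- dual
[6] i9  bne.BR  -- no-port BR/BR
[7] i10&i11  blt.BR sub.ALU  -- dual
[8] i12  and.ALU  -- RAW r2
[9] i13  sub.ALU  -- tail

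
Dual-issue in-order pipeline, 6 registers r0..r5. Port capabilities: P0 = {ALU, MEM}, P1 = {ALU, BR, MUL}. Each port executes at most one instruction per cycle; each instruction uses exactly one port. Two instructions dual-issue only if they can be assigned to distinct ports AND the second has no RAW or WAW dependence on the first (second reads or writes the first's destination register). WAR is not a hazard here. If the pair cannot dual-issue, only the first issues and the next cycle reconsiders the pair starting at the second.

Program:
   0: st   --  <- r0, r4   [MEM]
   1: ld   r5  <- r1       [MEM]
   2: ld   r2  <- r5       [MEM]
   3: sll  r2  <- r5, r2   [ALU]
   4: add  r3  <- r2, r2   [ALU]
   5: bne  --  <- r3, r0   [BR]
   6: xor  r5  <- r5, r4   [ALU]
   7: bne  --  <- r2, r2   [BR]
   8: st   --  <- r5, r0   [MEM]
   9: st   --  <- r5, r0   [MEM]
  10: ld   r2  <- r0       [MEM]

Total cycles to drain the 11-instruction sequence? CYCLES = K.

[0] i0  st  -- no-port MEM/MEM
[1] i1  ld  -- no-port MEM/MEM
[2] i2  ld  -- RAW+WAW r2
[3] i3  sll  -- RAW r2
[4] i4  add  -- RAW r3
[5] i5,i6  bne+xor  -- pair
[6] i7,i8  bne+st  -- pair
[7] i9  st  -- no-port MEM/MEM
[8] i10  ld  -- tail

CYCLES = 9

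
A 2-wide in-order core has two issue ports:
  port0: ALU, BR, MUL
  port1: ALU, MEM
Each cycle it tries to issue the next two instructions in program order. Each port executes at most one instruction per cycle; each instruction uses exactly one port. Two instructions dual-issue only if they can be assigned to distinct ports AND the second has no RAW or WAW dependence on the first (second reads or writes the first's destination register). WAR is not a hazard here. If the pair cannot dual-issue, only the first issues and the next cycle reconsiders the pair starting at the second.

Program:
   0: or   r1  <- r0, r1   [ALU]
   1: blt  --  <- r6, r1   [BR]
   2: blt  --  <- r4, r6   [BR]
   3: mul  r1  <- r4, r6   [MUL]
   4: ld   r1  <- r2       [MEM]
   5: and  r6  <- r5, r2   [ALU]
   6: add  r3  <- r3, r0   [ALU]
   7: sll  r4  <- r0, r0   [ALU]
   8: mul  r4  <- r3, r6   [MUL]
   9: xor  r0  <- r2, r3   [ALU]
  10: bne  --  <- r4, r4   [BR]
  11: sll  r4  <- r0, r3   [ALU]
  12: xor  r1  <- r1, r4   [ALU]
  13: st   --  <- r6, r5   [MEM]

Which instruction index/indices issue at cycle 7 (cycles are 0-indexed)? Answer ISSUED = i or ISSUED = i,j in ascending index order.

c0: i0 or.ALU  RAW r1
c1: i1 blt.BR  no-port BR/BR
c2: i2 blt.BR  no-port BR/MUL
c3: i3 mul.MUL  WAW r1
c4: i4/i5 ld.MEM+and.ALU  2-wide
c5: i6/i7 add.ALU+sll.ALU  2-wide
c6: i8/i9 mul.MUL+xor.ALU  2-wide
c7: i10/i11 bne.BR+sll.ALU  2-wide
c8: i12/i13 xor.ALU+st.MEM  2-wide

ISSUED = 10,11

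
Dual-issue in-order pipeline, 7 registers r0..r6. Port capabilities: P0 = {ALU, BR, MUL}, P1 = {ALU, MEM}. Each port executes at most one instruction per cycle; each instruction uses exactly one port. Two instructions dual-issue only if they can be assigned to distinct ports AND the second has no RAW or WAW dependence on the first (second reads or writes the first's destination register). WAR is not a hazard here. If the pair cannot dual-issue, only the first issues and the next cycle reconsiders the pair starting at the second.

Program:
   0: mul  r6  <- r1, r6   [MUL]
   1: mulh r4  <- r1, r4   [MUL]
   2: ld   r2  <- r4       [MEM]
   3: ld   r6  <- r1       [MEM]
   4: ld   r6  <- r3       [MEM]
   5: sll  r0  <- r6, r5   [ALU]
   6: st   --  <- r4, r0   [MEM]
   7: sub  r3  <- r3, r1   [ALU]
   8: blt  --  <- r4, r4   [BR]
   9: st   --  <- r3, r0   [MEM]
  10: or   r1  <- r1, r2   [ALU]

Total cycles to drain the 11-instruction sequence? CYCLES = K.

t=0 i0:mul.MUL ; no-port MUL/MUL
t=1 i1:mulh.MUL ; RAW r4
t=2 i2:ld.MEM ; no-port MEM/MEM
t=3 i3:ld.MEM ; no-port MEM/MEM
t=4 i4:ld.MEM ; RAW r6
t=5 i5:sll.ALU ; RAW r0
t=6 i6/i7:st.MEM/sub.ALU ; dual
t=7 i8/i9:blt.BR/st.MEM ; dual
t=8 i10:or.ALU ; tail

CYCLES = 9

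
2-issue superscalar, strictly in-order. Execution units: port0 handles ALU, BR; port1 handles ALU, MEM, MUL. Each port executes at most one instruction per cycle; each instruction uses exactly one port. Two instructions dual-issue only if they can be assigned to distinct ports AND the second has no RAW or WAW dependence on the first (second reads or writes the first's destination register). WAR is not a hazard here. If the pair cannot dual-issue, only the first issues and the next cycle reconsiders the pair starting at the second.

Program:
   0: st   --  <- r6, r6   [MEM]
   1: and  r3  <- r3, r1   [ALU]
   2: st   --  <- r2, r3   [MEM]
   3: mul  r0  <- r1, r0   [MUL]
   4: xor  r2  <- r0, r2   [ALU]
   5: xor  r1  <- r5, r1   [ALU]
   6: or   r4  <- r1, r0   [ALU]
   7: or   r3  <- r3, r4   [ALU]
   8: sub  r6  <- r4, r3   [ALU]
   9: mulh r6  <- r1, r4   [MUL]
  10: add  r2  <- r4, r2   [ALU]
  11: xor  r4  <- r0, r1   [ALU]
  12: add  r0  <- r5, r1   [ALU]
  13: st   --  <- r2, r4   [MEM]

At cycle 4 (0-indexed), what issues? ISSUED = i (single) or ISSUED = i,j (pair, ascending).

c0: i0+i1 st.MEM+and.ALU  pair
c1: i2 st.MEM  no-port MEM/MUL
c2: i3 mul.MUL  RAW r0
c3: i4+i5 xor.ALU+xor.ALU  pair
c4: i6 or.ALU  RAW r4
c5: i7 or.ALU  RAW r3
c6: i8 sub.ALU  WAW r6
c7: i9+i10 mulh.MUL+add.ALU  pair
c8: i11+i12 xor.ALU+add.ALU  pair
c9: i13 st.MEM  tail

ISSUED = 6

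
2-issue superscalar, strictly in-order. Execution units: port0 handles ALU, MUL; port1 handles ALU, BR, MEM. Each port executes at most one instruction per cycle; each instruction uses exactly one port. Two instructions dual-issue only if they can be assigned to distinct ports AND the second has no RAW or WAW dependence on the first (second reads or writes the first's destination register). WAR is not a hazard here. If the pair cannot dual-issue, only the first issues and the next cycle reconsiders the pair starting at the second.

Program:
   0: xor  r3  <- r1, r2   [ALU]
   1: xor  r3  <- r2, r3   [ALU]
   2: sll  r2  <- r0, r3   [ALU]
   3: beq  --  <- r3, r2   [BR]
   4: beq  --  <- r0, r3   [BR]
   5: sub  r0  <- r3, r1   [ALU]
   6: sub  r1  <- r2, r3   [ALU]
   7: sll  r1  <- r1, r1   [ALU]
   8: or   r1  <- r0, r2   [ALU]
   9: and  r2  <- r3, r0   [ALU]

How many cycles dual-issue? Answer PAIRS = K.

t=0 i0:xor.ALU ; RAW+WAW r3
t=1 i1:xor.ALU ; RAW r3
t=2 i2:sll.ALU ; RAW r2
t=3 i3:beq.BR ; no-port BR/BR
t=4 i4+i5:beq.BR sub.ALU ; dual
t=5 i6:sub.ALU ; RAW+WAW r1
t=6 i7:sll.ALU ; WAW r1
t=7 i8+i9:or.ALU and.ALU ; dual

PAIRS = 2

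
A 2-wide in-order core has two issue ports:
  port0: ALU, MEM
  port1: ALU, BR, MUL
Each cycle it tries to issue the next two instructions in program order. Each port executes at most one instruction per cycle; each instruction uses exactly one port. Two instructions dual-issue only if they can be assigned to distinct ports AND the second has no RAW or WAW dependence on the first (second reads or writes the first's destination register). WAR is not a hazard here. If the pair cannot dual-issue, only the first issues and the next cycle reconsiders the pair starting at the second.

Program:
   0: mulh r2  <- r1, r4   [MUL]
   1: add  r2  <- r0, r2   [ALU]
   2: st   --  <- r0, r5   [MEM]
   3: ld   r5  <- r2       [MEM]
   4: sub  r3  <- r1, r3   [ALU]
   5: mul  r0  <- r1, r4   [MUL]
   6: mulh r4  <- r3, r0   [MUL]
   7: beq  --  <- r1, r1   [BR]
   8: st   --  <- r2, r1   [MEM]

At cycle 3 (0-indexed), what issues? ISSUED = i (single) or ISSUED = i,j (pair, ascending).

ISSUED = 5

[0] i0  mulh  -- RAW+WAW r2
[1] i1+i2  add;st  -- dual
[2] i3+i4  ld;sub  -- dual
[3] i5  mul  -- no-port MUL/MUL
[4] i6  mulh  -- no-port MUL/BR
[5] i7+i8  beq;st  -- dual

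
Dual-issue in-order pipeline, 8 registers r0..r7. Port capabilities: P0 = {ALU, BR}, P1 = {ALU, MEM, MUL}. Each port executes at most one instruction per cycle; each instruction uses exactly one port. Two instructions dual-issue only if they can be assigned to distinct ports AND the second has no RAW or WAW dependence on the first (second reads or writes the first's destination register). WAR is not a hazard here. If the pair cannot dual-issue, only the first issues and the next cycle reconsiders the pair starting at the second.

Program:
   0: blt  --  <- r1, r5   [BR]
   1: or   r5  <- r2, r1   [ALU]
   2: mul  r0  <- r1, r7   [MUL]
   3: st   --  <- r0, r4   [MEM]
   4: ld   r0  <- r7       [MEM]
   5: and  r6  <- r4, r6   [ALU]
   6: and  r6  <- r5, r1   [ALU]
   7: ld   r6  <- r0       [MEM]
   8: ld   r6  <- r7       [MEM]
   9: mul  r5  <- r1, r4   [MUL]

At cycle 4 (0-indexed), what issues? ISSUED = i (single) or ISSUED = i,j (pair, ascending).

#0 head=0: blt+or i0/i1 pair
#1 head=2: mul i2 no-port MUL/MEM
#2 head=3: st i3 no-port MEM/MEM
#3 head=4: ld+and i4/i5 pair
#4 head=6: and i6 WAW r6
#5 head=7: ld i7 no-port MEM/MEM
#6 head=8: ld i8 no-port MEM/MUL
#7 head=9: mul i9 tail

ISSUED = 6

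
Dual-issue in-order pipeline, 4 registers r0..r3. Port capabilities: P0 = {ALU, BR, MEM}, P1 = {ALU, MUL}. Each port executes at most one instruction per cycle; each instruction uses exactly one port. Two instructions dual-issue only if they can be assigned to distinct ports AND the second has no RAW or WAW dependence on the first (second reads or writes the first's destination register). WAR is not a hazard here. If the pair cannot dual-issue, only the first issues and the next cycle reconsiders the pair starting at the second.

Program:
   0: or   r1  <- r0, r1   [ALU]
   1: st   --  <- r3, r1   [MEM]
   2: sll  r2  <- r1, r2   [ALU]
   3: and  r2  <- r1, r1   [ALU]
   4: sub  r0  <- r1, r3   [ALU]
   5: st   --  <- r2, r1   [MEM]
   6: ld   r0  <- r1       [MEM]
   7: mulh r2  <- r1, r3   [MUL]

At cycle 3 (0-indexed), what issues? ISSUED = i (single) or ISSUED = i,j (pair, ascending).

ISSUED = 5

#0 head=0: or.ALU i0 RAW r1
#1 head=1: st.MEM;sll.ALU i1+i2 2-wide
#2 head=3: and.ALU;sub.ALU i3+i4 2-wide
#3 head=5: st.MEM i5 no-port MEM/MEM
#4 head=6: ld.MEM;mulh.MUL i6+i7 2-wide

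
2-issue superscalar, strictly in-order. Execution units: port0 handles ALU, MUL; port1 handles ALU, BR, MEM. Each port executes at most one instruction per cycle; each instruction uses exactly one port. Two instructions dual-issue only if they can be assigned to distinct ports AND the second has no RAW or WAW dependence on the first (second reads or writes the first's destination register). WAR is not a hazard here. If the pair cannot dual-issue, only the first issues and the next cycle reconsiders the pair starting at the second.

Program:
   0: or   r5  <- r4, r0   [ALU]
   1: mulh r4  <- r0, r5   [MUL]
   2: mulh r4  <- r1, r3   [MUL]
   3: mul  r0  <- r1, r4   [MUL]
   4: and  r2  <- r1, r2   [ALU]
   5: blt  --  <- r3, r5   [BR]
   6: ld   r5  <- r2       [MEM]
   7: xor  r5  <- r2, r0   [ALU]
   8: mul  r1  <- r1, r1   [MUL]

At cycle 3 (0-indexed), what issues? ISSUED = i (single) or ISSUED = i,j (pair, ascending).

ISSUED = 3,4

0. or @i0  | RAW r5
1. mulh @i1  | no-port MUL/MUL
2. mulh @i2  | no-port MUL/MUL
3. mul and @i3,i4  | pair
4. blt @i5  | no-port BR/MEM
5. ld @i6  | WAW r5
6. xor mul @i7,i8  | pair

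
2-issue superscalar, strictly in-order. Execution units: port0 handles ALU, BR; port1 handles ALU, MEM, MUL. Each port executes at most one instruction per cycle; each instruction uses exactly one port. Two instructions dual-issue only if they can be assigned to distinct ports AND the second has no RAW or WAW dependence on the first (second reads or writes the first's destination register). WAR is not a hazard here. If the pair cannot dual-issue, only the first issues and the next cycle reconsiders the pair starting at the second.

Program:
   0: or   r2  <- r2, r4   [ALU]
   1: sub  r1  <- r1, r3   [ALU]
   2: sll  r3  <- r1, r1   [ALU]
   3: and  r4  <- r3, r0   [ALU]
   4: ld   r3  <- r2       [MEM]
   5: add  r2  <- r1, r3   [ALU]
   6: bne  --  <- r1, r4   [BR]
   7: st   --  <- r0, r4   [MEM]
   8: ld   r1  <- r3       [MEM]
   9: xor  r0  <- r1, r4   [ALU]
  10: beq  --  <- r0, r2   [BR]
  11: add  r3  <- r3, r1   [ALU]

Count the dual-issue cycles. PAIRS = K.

PAIRS = 4

t=0 i0/i1:or/sub ; dual
t=1 i2:sll ; RAW r3
t=2 i3/i4:and/ld ; dual
t=3 i5/i6:add/bne ; dual
t=4 i7:st ; no-port MEM/MEM
t=5 i8:ld ; RAW r1
t=6 i9:xor ; RAW r0
t=7 i10/i11:beq/add ; dual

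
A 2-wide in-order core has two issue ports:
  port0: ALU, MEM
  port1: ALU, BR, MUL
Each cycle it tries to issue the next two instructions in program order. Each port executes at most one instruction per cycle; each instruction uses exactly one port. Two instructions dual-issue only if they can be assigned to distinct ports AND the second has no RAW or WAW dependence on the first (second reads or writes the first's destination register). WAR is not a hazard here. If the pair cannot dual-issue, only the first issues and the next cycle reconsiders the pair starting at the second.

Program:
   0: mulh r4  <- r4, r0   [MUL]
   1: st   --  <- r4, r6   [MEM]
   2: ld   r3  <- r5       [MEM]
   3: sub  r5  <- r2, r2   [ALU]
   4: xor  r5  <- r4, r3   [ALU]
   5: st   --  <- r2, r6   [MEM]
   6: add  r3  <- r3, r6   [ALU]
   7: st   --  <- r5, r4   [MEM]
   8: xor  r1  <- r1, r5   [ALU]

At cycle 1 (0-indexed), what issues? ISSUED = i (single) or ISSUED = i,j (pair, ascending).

0. mulh.MUL @i0  | RAW r4
1. st.MEM @i1  | no-port MEM/MEM
2. ld.MEM+sub.ALU @i2+i3  | dual
3. xor.ALU+st.MEM @i4+i5  | dual
4. add.ALU+st.MEM @i6+i7  | dual
5. xor.ALU @i8  | tail

ISSUED = 1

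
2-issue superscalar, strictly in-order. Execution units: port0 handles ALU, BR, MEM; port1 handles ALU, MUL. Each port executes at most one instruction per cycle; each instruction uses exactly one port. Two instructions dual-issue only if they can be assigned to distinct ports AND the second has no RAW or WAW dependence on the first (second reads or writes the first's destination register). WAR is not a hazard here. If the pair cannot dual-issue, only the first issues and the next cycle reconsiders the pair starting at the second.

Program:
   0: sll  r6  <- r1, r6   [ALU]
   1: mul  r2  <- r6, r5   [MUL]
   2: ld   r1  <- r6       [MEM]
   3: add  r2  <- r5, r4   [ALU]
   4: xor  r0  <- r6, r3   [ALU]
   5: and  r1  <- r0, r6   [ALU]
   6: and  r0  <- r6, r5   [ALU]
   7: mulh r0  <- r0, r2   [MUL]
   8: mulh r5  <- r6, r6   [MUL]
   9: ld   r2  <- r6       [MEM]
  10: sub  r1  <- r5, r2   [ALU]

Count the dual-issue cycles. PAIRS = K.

PAIRS = 4

  cy0 -> i0 (sll) RAW r6
  cy1 -> i1+i2 (mul+ld) dual
  cy2 -> i3+i4 (add+xor) dual
  cy3 -> i5+i6 (and+and) dual
  cy4 -> i7 (mulh) no-port MUL/MUL
  cy5 -> i8+i9 (mulh+ld) dual
  cy6 -> i10 (sub) tail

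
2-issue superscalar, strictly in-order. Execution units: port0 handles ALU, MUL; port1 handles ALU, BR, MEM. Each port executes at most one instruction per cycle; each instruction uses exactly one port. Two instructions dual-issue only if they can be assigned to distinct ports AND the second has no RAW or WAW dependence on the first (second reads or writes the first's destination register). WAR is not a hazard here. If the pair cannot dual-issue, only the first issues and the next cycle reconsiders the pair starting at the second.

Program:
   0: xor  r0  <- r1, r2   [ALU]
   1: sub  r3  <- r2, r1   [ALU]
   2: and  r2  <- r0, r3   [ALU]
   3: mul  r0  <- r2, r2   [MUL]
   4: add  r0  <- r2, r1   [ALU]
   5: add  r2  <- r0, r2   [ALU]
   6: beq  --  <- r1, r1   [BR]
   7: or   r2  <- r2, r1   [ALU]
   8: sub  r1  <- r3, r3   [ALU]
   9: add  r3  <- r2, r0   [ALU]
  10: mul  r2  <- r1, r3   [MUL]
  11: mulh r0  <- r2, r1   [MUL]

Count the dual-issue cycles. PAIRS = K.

0. xor.ALU/sub.ALU @i0&i1  | dual
1. and.ALU @i2  | RAW r2
2. mul.MUL @i3  | WAW r0
3. add.ALU @i4  | RAW r0
4. add.ALU/beq.BR @i5&i6  | dual
5. or.ALU/sub.ALU @i7&i8  | dual
6. add.ALU @i9  | RAW r3
7. mul.MUL @i10  | no-port MUL/MUL
8. mulh.MUL @i11  | tail

PAIRS = 3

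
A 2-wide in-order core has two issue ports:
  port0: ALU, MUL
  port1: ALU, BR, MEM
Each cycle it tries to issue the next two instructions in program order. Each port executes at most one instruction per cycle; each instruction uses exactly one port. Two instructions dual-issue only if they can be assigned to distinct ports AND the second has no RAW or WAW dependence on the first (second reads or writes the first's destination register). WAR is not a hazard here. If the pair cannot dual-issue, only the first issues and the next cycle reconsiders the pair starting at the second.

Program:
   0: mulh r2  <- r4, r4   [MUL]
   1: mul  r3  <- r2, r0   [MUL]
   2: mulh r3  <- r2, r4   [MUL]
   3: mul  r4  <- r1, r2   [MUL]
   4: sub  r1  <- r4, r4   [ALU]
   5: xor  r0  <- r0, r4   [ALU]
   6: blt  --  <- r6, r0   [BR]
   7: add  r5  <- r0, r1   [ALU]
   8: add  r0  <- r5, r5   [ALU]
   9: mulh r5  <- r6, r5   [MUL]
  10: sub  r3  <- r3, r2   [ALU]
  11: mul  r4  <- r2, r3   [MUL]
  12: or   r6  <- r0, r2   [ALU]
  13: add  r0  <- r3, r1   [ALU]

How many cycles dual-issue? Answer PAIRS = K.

PAIRS = 4

[0] i0  mulh  -- no-port MUL/MUL
[1] i1  mul  -- no-port MUL/MUL
[2] i2  mulh  -- no-port MUL/MUL
[3] i3  mul  -- RAW r4
[4] i4,i5  sub;xor  -- pair
[5] i6,i7  blt;add  -- pair
[6] i8,i9  add;mulh  -- pair
[7] i10  sub  -- RAW r3
[8] i11,i12  mul;or  -- pair
[9] i13  add  -- tail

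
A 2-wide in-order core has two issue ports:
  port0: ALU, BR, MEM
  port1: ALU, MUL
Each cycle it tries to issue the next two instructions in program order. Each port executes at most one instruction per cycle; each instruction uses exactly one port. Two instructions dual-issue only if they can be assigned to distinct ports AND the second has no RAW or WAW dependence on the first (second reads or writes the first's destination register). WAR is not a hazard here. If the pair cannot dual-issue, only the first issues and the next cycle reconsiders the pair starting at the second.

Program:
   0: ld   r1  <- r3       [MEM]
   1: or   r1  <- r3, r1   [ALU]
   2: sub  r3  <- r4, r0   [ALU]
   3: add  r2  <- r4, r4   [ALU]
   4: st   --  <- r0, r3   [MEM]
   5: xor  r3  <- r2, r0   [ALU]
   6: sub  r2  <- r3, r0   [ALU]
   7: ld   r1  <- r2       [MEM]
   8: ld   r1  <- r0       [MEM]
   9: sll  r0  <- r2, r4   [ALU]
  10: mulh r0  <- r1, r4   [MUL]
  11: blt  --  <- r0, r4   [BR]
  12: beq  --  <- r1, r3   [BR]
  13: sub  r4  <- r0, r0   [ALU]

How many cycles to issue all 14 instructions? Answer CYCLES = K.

CYCLES = 10

0. ld @i0  | RAW+WAW r1
1. or+sub @i1/i2  | dual
2. add+st @i3/i4  | dual
3. xor @i5  | RAW r3
4. sub @i6  | RAW r2
5. ld @i7  | no-port MEM/MEM
6. ld+sll @i8/i9  | dual
7. mulh @i10  | RAW r0
8. blt @i11  | no-port BR/BR
9. beq+sub @i12/i13  | dual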